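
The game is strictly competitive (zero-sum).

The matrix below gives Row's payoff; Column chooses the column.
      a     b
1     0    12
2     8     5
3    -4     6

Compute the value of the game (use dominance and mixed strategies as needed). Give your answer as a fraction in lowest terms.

32/5

Row 3 is strictly dominated by row 1, so Row never plays it.
The remaining 2×2 game on (1, 2) × (a, b) has no saddle point. Let Row play 1 with probability p; indifference gives 8(1−p) = 12p + 5(1−p), so p = 1/5.
Similarly Column's optimal q on a is 7/15, and the value is 0·(7/15) + (12)·(8/15) = 32/5.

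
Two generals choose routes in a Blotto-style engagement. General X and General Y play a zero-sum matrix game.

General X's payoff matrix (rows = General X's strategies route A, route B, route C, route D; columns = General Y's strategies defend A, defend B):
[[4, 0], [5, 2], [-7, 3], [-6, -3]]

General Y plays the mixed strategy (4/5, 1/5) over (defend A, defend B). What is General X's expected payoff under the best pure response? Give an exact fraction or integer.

route A: (4)·(4/5) + (0)·(1/5) = 16/5.
route B: (5)·(4/5) + (2)·(1/5) = 22/5.
route C: (-7)·(4/5) + (3)·(1/5) = -5.
route D: (-6)·(4/5) + (-3)·(1/5) = -27/5.
The best pure response is route B with expected payoff 22/5.

22/5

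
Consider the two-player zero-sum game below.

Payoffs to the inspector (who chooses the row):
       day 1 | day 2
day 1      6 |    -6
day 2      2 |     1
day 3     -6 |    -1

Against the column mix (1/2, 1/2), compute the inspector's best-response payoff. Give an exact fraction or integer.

3/2

day 1: (6)·(1/2) + (-6)·(1/2) = 0.
day 2: (2)·(1/2) + (1)·(1/2) = 3/2.
day 3: (-6)·(1/2) + (-1)·(1/2) = -7/2.
The best pure response is day 2 with expected payoff 3/2.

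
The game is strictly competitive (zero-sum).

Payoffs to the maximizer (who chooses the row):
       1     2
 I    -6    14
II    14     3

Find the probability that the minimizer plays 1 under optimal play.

11/31

Row minima are -6 and 3, so the maximizer's maximin is 3; column maxima are 14 and 14, so the minimizer's minimax is 14. These differ, so the equilibrium is in mixed strategies.
Let the minimizer play 1 with probability q. The maximizer is indifferent when −6q + 14(1−q) = 14q + 3(1−q), giving q = 11/31.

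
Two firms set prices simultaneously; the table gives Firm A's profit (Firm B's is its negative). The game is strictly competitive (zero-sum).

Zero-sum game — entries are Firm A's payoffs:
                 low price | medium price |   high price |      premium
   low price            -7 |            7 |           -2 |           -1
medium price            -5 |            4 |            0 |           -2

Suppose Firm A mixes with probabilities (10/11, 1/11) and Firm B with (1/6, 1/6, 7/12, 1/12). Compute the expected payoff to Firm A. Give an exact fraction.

-7/6

Against (1/6, 1/6, 7/12, 1/12), each row's expected payoff is low price: -5/4; medium price: -1/3.
Taking the (10/11, 1/11)-weighted average: (10/11)·(-5/4) + (1/11)·(-1/3) = -7/6.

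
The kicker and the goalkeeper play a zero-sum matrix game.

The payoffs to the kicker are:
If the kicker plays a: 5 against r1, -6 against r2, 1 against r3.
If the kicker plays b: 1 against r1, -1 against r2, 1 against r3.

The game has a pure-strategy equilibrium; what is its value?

Row minima: -6, -1 → the kicker's maximin is -1.
Column maxima: 5, -1, 1 → the goalkeeper's minimax is -1.
They coincide at (b, r2), so the value is -1.

-1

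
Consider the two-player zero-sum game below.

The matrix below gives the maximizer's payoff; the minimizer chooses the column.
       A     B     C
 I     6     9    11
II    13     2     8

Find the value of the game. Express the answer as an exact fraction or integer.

Column C is strictly dominated by B for the minimizer (it gives the maximizer more in every row).
The remaining 2×2 game on (I, II) × (A, B) has no saddle point. Let the maximizer play I with probability p; indifference gives 6p + 13(1−p) = 9p + 2(1−p), so p = 11/14.
Similarly the minimizer's optimal q on A is 1/2, and the value is 6·(1/2) + (9)·(1/2) = 15/2.

15/2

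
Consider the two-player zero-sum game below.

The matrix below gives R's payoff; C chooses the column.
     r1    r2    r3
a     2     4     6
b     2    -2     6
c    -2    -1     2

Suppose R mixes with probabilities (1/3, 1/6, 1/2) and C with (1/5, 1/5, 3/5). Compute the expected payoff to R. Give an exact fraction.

Against (1/5, 1/5, 3/5), each row's expected payoff is a: 24/5; b: 18/5; c: 3/5.
Taking the (1/3, 1/6, 1/2)-weighted average: (1/3)·(24/5) + (1/6)·(18/5) + (1/2)·(3/5) = 5/2.

5/2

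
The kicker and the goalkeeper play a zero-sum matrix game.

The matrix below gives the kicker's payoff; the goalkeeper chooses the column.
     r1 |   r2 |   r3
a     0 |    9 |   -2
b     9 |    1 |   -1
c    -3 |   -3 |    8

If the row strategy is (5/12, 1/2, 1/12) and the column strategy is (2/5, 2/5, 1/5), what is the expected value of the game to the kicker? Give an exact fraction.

19/6

Against (2/5, 2/5, 1/5), each row's expected payoff is a: 16/5; b: 19/5; c: -4/5.
Taking the (5/12, 1/2, 1/12)-weighted average: (5/12)·(16/5) + (1/2)·(19/5) + (1/12)·(-4/5) = 19/6.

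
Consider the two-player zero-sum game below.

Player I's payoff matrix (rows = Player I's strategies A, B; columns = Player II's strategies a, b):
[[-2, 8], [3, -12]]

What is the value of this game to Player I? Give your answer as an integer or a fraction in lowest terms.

Row minima are -2 and -12, so Player I's maximin is -2; column maxima are 3 and 8, so Player II's minimax is 3. These differ, so the equilibrium is in mixed strategies.
Let Player I play A with probability p. Player II is indifferent when −2p + 3(1−p) = 8p − 12(1−p), giving p = 3/5.
Let Player II play a with probability q. Player I is indifferent when −2q + 8(1−q) = 3q − 12(1−q), giving q = 4/5.
The value is -2·(4/5) + (8)·(1/5) = 0.

0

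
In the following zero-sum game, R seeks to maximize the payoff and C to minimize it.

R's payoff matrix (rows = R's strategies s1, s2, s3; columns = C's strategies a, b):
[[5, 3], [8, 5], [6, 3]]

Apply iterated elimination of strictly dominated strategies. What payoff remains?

Column a is strictly dominated by b for C (3<5, 5<8, 3<6); eliminate a.
Row s1 is strictly dominated by row s2 (5>3); eliminate s1.
Row s3 is strictly dominated by row s2 (5>3); eliminate s3.
Only (s2, b) remains, with payoff 5.

5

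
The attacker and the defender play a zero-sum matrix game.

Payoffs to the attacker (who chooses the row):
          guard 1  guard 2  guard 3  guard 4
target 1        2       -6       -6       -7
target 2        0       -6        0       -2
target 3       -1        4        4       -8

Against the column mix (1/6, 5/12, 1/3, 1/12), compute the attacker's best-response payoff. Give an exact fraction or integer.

target 1: (2)·(1/6) + (-6)·(5/12) + (-6)·(1/3) + (-7)·(1/12) = -19/4.
target 2: (0)·(1/6) + (-6)·(5/12) + (0)·(1/3) + (-2)·(1/12) = -8/3.
target 3: (-1)·(1/6) + (4)·(5/12) + (4)·(1/3) + (-8)·(1/12) = 13/6.
The best pure response is target 3 with expected payoff 13/6.

13/6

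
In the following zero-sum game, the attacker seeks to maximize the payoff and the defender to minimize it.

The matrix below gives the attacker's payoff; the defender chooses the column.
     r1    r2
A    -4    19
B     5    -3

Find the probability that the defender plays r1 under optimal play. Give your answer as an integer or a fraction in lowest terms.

Row minima are -4 and -3, so the attacker's maximin is -3; column maxima are 5 and 19, so the defender's minimax is 5. These differ, so the equilibrium is in mixed strategies.
Let the defender play r1 with probability q. The attacker is indifferent when −4q + 19(1−q) = 5q − 3(1−q), giving q = 22/31.

22/31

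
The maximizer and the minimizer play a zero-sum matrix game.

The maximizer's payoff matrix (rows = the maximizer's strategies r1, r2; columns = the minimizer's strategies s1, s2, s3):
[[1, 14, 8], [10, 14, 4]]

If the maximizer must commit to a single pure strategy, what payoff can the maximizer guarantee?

4

The worst-case payoff for each row is r1: 1, r2: 4.
The best of these is 4.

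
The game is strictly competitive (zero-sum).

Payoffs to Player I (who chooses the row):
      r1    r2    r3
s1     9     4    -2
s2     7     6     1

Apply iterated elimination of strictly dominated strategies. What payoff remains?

1

Column r1 is strictly dominated by r2 for Player II (4<9, 6<7); eliminate r1.
Column r2 is strictly dominated by r3 for Player II (-2<4, 1<6); eliminate r2.
Row s1 is strictly dominated by row s2 (1>-2); eliminate s1.
Only (s2, r3) remains, with payoff 1.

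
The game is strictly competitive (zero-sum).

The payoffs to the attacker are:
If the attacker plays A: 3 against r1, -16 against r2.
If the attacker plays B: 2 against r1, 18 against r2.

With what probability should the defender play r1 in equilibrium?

Row minima are -16 and 2, so the attacker's maximin is 2; column maxima are 3 and 18, so the defender's minimax is 3. These differ, so the equilibrium is in mixed strategies.
Let the defender play r1 with probability q. The attacker is indifferent when 3q − 16(1−q) = 2q + 18(1−q), giving q = 34/35.

34/35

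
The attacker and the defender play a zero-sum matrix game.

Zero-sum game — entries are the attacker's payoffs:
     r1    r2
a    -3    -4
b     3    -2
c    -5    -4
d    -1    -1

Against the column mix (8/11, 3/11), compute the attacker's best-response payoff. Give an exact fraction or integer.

18/11

a: (-3)·(8/11) + (-4)·(3/11) = -36/11.
b: (3)·(8/11) + (-2)·(3/11) = 18/11.
c: (-5)·(8/11) + (-4)·(3/11) = -52/11.
d: (-1)·(8/11) + (-1)·(3/11) = -1.
The best pure response is b with expected payoff 18/11.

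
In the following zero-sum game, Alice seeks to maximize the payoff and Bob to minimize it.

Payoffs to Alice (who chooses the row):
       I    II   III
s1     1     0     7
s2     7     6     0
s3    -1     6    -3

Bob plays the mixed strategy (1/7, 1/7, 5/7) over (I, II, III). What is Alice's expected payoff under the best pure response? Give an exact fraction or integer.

s1: (1)·(1/7) + (0)·(1/7) + (7)·(5/7) = 36/7.
s2: (7)·(1/7) + (6)·(1/7) + (0)·(5/7) = 13/7.
s3: (-1)·(1/7) + (6)·(1/7) + (-3)·(5/7) = -10/7.
The best pure response is s1 with expected payoff 36/7.

36/7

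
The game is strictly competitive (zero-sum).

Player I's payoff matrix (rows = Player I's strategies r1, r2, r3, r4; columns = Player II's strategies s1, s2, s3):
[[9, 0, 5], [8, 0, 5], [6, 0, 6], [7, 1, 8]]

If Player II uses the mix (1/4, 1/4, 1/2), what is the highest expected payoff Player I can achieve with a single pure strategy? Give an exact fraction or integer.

6

r1: (9)·(1/4) + (0)·(1/4) + (5)·(1/2) = 19/4.
r2: (8)·(1/4) + (0)·(1/4) + (5)·(1/2) = 9/2.
r3: (6)·(1/4) + (0)·(1/4) + (6)·(1/2) = 9/2.
r4: (7)·(1/4) + (1)·(1/4) + (8)·(1/2) = 6.
The best pure response is r4 with expected payoff 6.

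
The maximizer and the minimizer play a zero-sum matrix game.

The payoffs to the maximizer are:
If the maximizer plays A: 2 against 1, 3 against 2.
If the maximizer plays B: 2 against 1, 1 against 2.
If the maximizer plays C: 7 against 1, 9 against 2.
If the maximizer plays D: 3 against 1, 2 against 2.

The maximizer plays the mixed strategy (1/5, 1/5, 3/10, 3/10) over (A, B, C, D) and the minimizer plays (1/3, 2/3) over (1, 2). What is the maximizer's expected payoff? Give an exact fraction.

4

Against (1/3, 2/3), each row's expected payoff is A: 8/3; B: 4/3; C: 25/3; D: 7/3.
Taking the (1/5, 1/5, 3/10, 3/10)-weighted average: (1/5)·(8/3) + (1/5)·(4/3) + (3/10)·(25/3) + (3/10)·(7/3) = 4.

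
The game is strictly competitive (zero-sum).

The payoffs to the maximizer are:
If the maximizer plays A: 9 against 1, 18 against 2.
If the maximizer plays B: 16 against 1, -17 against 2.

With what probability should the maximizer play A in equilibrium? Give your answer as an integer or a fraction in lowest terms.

11/14

Row minima are 9 and -17, so the maximizer's maximin is 9; column maxima are 16 and 18, so the minimizer's minimax is 16. These differ, so the equilibrium is in mixed strategies.
Let the maximizer play A with probability p. The minimizer is indifferent when 9p + 16(1−p) = 18p − 17(1−p), giving p = 11/14.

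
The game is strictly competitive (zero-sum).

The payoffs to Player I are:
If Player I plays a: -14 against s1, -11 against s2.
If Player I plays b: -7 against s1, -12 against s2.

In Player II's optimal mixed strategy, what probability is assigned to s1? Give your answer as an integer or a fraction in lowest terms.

Row minima are -14 and -12, so Player I's maximin is -12; column maxima are -7 and -11, so Player II's minimax is -11. These differ, so the equilibrium is in mixed strategies.
Let Player II play s1 with probability q. Player I is indifferent when −14q − 11(1−q) = −7q − 12(1−q), giving q = 1/8.

1/8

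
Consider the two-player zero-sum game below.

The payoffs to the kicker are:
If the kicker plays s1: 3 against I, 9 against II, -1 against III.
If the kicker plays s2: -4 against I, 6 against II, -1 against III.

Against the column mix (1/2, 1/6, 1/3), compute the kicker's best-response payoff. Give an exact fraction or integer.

8/3

s1: (3)·(1/2) + (9)·(1/6) + (-1)·(1/3) = 8/3.
s2: (-4)·(1/2) + (6)·(1/6) + (-1)·(1/3) = -4/3.
The best pure response is s1 with expected payoff 8/3.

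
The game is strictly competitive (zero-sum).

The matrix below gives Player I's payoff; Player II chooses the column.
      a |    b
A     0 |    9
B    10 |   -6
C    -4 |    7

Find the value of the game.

Row C is strictly dominated by row A, so Player I never plays it.
The remaining 2×2 game on (A, B) × (a, b) has no saddle point. Let Player I play A with probability p; indifference gives 10(1−p) = 9p − 6(1−p), so p = 16/25.
Similarly Player II's optimal q on a is 3/5, and the value is 0·(3/5) + (9)·(2/5) = 18/5.

18/5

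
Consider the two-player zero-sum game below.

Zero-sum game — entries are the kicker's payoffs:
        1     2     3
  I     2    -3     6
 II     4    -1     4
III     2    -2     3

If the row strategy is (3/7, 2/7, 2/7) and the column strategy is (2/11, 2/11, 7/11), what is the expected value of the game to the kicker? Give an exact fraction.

230/77

Against (2/11, 2/11, 7/11), each row's expected payoff is I: 40/11; II: 34/11; III: 21/11.
Taking the (3/7, 2/7, 2/7)-weighted average: (3/7)·(40/11) + (2/7)·(34/11) + (2/7)·(21/11) = 230/77.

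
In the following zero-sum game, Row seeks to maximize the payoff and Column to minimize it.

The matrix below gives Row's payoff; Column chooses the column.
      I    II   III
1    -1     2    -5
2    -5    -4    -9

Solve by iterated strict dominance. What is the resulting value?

-5

Row 2 is strictly dominated by row 1 (-1>-5, 2>-4, -5>-9); eliminate 2.
Column II is strictly dominated by I for Column (-1<2); eliminate II.
Column I is strictly dominated by III for Column (-5<-1); eliminate I.
Only (1, III) remains, with payoff -5.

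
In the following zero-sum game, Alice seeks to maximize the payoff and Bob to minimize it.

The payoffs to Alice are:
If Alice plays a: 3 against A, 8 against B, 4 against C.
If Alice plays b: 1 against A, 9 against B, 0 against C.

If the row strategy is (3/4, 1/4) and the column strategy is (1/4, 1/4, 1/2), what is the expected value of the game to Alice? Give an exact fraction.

Against (1/4, 1/4, 1/2), each row's expected payoff is a: 19/4; b: 5/2.
Taking the (3/4, 1/4)-weighted average: (3/4)·(19/4) + (1/4)·(5/2) = 67/16.

67/16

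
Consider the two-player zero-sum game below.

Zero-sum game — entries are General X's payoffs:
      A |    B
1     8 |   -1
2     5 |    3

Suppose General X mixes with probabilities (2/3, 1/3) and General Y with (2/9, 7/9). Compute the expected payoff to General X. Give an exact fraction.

Against (2/9, 7/9), each row's expected payoff is 1: 1; 2: 31/9.
Taking the (2/3, 1/3)-weighted average: (2/3)·(1) + (1/3)·(31/9) = 49/27.

49/27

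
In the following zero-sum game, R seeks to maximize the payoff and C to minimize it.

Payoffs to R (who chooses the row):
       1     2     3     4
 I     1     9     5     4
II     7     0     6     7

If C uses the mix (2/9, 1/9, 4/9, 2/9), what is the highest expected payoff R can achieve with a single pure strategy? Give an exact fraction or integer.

I: (1)·(2/9) + (9)·(1/9) + (5)·(4/9) + (4)·(2/9) = 13/3.
II: (7)·(2/9) + (0)·(1/9) + (6)·(4/9) + (7)·(2/9) = 52/9.
The best pure response is II with expected payoff 52/9.

52/9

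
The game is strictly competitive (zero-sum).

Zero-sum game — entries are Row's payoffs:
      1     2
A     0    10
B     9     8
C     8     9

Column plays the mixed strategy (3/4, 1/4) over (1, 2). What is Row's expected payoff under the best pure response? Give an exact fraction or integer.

35/4

A: (0)·(3/4) + (10)·(1/4) = 5/2.
B: (9)·(3/4) + (8)·(1/4) = 35/4.
C: (8)·(3/4) + (9)·(1/4) = 33/4.
The best pure response is B with expected payoff 35/4.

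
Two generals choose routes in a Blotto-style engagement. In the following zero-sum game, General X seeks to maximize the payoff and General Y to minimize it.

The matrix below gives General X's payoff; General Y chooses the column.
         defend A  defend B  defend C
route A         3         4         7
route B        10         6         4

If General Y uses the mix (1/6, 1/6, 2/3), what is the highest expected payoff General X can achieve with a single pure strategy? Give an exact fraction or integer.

35/6

route A: (3)·(1/6) + (4)·(1/6) + (7)·(2/3) = 35/6.
route B: (10)·(1/6) + (6)·(1/6) + (4)·(2/3) = 16/3.
The best pure response is route A with expected payoff 35/6.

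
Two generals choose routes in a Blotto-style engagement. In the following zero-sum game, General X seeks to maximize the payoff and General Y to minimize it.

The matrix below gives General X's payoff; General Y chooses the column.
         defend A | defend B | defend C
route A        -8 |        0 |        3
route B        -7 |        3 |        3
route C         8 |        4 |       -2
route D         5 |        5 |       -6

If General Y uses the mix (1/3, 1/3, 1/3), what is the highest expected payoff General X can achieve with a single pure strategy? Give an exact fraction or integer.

route A: (-8)·(1/3) + (0)·(1/3) + (3)·(1/3) = -5/3.
route B: (-7)·(1/3) + (3)·(1/3) + (3)·(1/3) = -1/3.
route C: (8)·(1/3) + (4)·(1/3) + (-2)·(1/3) = 10/3.
route D: (5)·(1/3) + (5)·(1/3) + (-6)·(1/3) = 4/3.
The best pure response is route C with expected payoff 10/3.

10/3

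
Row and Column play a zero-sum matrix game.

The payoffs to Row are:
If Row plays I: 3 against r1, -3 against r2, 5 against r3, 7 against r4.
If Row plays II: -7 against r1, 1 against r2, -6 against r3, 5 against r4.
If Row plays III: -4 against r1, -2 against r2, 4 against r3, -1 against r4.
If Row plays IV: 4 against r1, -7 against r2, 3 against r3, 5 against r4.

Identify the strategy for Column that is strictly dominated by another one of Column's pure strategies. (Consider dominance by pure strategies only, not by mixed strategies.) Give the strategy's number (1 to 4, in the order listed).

4

Column prefers columns that give Row less. Compare r4 with r1: 3 < 7, -7 < 5, -4 < -1, 4 < 5.
So r1 strictly dominates r4 for Column; r4 is strictly dominated.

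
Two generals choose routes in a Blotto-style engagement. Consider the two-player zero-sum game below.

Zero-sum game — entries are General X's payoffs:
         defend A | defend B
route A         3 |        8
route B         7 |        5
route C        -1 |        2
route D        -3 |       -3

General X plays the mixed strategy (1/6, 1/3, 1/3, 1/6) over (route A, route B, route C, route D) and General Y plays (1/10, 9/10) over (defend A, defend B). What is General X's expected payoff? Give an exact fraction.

61/20

Against (1/10, 9/10), each row's expected payoff is route A: 15/2; route B: 26/5; route C: 17/10; route D: -3.
Taking the (1/6, 1/3, 1/3, 1/6)-weighted average: (1/6)·(15/2) + (1/3)·(26/5) + (1/3)·(17/10) + (1/6)·(-3) = 61/20.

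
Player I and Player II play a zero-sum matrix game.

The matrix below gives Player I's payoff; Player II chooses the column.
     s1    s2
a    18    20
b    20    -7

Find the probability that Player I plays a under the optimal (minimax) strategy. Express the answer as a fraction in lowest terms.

Row minima are 18 and -7, so Player I's maximin is 18; column maxima are 20 and 20, so Player II's minimax is 20. These differ, so the equilibrium is in mixed strategies.
Let Player I play a with probability p. Player II is indifferent when 18p + 20(1−p) = 20p − 7(1−p), giving p = 27/29.

27/29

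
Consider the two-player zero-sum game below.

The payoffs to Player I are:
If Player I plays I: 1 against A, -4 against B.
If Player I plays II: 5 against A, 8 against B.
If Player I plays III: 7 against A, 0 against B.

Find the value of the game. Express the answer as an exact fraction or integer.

Row I is strictly dominated by row III, so Player I never plays it.
The remaining 2×2 game on (II, III) × (A, B) has no saddle point. Let Player I play II with probability p; indifference gives 5p + 7(1−p) = 8p, so p = 7/10.
Similarly Player II's optimal q on A is 4/5, and the value is 5·(4/5) + (8)·(1/5) = 28/5.

28/5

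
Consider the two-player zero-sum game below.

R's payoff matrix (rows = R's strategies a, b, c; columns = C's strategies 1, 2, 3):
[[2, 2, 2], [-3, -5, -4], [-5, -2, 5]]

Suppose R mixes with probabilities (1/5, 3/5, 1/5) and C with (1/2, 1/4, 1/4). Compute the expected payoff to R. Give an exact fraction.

-11/5

Against (1/2, 1/4, 1/4), each row's expected payoff is a: 2; b: -15/4; c: -7/4.
Taking the (1/5, 3/5, 1/5)-weighted average: (1/5)·(2) + (3/5)·(-15/4) + (1/5)·(-7/4) = -11/5.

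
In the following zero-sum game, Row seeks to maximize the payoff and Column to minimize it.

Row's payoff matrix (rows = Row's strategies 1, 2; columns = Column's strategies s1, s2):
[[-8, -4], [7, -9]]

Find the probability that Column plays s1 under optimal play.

1/4

Row minima are -8 and -9, so Row's maximin is -8; column maxima are 7 and -4, so Column's minimax is -4. These differ, so the equilibrium is in mixed strategies.
Let Column play s1 with probability q. Row is indifferent when −8q − 4(1−q) = 7q − 9(1−q), giving q = 1/4.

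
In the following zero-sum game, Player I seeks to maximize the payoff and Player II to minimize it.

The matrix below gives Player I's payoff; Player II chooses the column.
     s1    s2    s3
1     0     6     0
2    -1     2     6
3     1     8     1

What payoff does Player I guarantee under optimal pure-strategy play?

1

Row minima: 0, -1, 1 → Player I's maximin is 1.
Column maxima: 1, 8, 6 → Player II's minimax is 1.
They coincide at (3, s1), so the value is 1.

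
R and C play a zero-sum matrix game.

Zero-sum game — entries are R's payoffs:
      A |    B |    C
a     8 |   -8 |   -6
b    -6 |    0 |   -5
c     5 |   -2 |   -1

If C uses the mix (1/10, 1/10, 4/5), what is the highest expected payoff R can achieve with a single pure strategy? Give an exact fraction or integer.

-1/2

a: (8)·(1/10) + (-8)·(1/10) + (-6)·(4/5) = -24/5.
b: (-6)·(1/10) + (0)·(1/10) + (-5)·(4/5) = -23/5.
c: (5)·(1/10) + (-2)·(1/10) + (-1)·(4/5) = -1/2.
The best pure response is c with expected payoff -1/2.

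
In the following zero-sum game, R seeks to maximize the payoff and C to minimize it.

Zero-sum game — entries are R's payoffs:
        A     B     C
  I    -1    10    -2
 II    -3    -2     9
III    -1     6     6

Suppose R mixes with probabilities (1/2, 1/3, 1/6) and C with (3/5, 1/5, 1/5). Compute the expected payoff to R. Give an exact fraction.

Against (3/5, 1/5, 1/5), each row's expected payoff is I: 1; II: -2/5; III: 9/5.
Taking the (1/2, 1/3, 1/6)-weighted average: (1/2)·(1) + (1/3)·(-2/5) + (1/6)·(9/5) = 2/3.

2/3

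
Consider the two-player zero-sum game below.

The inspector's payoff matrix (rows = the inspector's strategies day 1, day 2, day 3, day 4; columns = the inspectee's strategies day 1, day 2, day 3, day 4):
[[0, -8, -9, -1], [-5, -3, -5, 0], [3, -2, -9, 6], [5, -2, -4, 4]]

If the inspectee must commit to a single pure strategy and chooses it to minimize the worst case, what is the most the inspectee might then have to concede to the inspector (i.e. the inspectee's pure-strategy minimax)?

-4

The worst case (largest entry) in each column is day 1: 5, day 2: -2, day 3: -4, day 4: 6.
The best (smallest) of these is -4.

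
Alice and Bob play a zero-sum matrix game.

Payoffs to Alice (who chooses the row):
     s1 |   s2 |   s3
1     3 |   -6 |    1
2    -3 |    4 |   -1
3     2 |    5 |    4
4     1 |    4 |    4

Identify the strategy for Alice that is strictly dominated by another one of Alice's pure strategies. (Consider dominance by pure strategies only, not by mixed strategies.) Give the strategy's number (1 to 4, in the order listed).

2

Compare 2 with 3: 2 > -3, 5 > 4, 4 > -1.
So 3 strictly dominates 2 for Alice; 2 is strictly dominated.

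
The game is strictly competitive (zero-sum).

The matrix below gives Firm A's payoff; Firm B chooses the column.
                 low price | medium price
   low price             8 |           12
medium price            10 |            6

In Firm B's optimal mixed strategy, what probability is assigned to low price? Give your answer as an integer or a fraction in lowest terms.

3/4

Row minima are 8 and 6, so Firm A's maximin is 8; column maxima are 10 and 12, so Firm B's minimax is 10. These differ, so the equilibrium is in mixed strategies.
Let Firm B play low price with probability q. Firm A is indifferent when 8q + 12(1−q) = 10q + 6(1−q), giving q = 3/4.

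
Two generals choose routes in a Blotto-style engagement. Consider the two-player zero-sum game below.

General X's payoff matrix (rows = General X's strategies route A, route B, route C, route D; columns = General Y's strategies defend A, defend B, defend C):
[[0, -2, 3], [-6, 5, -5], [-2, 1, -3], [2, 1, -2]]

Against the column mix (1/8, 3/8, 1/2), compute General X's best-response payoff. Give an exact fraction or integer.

route A: (0)·(1/8) + (-2)·(3/8) + (3)·(1/2) = 3/4.
route B: (-6)·(1/8) + (5)·(3/8) + (-5)·(1/2) = -11/8.
route C: (-2)·(1/8) + (1)·(3/8) + (-3)·(1/2) = -11/8.
route D: (2)·(1/8) + (1)·(3/8) + (-2)·(1/2) = -3/8.
The best pure response is route A with expected payoff 3/4.

3/4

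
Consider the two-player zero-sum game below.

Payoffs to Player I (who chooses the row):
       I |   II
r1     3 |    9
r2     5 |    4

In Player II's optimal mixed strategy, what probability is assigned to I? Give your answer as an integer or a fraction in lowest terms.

5/7

Row minima are 3 and 4, so Player I's maximin is 4; column maxima are 5 and 9, so Player II's minimax is 5. These differ, so the equilibrium is in mixed strategies.
Let Player II play I with probability q. Player I is indifferent when 3q + 9(1−q) = 5q + 4(1−q), giving q = 5/7.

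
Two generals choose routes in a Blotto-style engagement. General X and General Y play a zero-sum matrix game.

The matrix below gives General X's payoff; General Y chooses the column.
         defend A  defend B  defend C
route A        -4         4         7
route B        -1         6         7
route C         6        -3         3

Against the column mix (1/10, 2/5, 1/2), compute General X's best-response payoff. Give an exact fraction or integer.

29/5

route A: (-4)·(1/10) + (4)·(2/5) + (7)·(1/2) = 47/10.
route B: (-1)·(1/10) + (6)·(2/5) + (7)·(1/2) = 29/5.
route C: (6)·(1/10) + (-3)·(2/5) + (3)·(1/2) = 9/10.
The best pure response is route B with expected payoff 29/5.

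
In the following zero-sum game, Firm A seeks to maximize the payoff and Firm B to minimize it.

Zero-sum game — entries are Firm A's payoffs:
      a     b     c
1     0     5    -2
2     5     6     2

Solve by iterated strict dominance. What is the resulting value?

2

Column a is strictly dominated by c for Firm B (-2<0, 2<5); eliminate a.
Row 1 is strictly dominated by row 2 (6>5, 2>-2); eliminate 1.
Column b is strictly dominated by c for Firm B (2<6); eliminate b.
Only (2, c) remains, with payoff 2.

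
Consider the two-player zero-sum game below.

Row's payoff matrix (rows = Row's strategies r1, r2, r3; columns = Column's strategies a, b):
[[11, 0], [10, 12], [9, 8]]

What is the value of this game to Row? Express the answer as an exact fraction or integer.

132/13

Row r3 is strictly dominated by row r2, so Row never plays it.
The remaining 2×2 game on (r1, r2) × (a, b) has no saddle point. Let Row play r1 with probability p; indifference gives 11p + 10(1−p) = 12(1−p), so p = 2/13.
Similarly Column's optimal q on a is 12/13, and the value is 11·(12/13) + (0)·(1/13) = 132/13.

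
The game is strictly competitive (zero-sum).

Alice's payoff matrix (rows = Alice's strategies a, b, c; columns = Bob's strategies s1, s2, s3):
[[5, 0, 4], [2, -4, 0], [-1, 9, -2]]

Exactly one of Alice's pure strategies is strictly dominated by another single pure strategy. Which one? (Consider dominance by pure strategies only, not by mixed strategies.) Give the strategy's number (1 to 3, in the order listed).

2

Compare b with a: 5 > 2, 0 > -4, 4 > 0.
So a strictly dominates b for Alice; b is strictly dominated.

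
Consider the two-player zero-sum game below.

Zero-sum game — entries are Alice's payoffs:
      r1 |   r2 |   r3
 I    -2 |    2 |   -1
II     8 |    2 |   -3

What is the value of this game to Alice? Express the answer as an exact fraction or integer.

Column r2 is strictly dominated by r3 for Bob (it gives Alice more in every row).
The remaining 2×2 game on (I, II) × (r1, r3) has no saddle point. Let Alice play I with probability p; indifference gives −2p + 8(1−p) = −p − 3(1−p), so p = 11/12.
Similarly Bob's optimal q on r1 is 1/6, and the value is -2·(1/6) + (-1)·(5/6) = -7/6.

-7/6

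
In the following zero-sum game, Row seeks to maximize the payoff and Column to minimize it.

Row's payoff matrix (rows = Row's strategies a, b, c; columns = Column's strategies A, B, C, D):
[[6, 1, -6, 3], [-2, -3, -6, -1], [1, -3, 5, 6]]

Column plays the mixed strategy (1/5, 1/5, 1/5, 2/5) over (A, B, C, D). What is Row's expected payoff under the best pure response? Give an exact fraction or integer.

a: (6)·(1/5) + (1)·(1/5) + (-6)·(1/5) + (3)·(2/5) = 7/5.
b: (-2)·(1/5) + (-3)·(1/5) + (-6)·(1/5) + (-1)·(2/5) = -13/5.
c: (1)·(1/5) + (-3)·(1/5) + (5)·(1/5) + (6)·(2/5) = 3.
The best pure response is c with expected payoff 3.

3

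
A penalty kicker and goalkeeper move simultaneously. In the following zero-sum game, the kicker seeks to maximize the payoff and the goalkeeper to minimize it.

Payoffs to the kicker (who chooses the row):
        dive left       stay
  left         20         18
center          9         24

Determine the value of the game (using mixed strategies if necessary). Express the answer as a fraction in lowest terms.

Row minima are 18 and 9, so the kicker's maximin is 18; column maxima are 20 and 24, so the goalkeeper's minimax is 20. These differ, so the equilibrium is in mixed strategies.
Let the kicker play left with probability p. The goalkeeper is indifferent when 20p + 9(1−p) = 18p + 24(1−p), giving p = 15/17.
Let the goalkeeper play dive left with probability q. The kicker is indifferent when 20q + 18(1−q) = 9q + 24(1−q), giving q = 6/17.
The value is 20·(6/17) + (18)·(11/17) = 318/17.

318/17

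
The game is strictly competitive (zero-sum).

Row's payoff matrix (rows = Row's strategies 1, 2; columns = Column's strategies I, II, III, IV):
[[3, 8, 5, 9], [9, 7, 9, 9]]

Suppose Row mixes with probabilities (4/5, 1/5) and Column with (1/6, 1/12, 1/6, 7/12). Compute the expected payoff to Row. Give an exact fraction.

227/30

Against (1/6, 1/12, 1/6, 7/12), each row's expected payoff is 1: 29/4; 2: 53/6.
Taking the (4/5, 1/5)-weighted average: (4/5)·(29/4) + (1/5)·(53/6) = 227/30.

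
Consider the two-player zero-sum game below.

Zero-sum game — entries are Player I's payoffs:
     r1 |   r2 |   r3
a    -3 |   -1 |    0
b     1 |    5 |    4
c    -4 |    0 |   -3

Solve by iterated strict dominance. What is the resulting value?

1

Row c is strictly dominated by row b (1>-4, 5>0, 4>-3); eliminate c.
Row a is strictly dominated by row b (1>-3, 5>-1, 4>0); eliminate a.
Column r2 is strictly dominated by r1 for Player II (1<5); eliminate r2.
Column r3 is strictly dominated by r1 for Player II (1<4); eliminate r3.
Only (b, r1) remains, with payoff 1.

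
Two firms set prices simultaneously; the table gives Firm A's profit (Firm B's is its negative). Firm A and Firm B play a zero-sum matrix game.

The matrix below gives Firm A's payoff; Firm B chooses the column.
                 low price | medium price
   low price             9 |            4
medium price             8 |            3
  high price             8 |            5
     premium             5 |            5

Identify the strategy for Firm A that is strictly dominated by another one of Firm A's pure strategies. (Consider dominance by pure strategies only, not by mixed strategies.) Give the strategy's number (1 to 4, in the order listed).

2

Compare medium price with low price: 9 > 8, 4 > 3.
So low price strictly dominates medium price for Firm A; medium price is strictly dominated.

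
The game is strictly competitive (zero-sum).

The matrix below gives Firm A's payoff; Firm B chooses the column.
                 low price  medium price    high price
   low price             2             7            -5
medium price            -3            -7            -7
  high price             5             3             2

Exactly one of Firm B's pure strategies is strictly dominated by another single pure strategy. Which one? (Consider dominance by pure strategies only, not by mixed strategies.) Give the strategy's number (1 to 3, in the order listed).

Firm B prefers columns that give Firm A less. Compare low price with high price: -5 < 2, -7 < -3, 2 < 5.
So high price strictly dominates low price for Firm B; low price is strictly dominated.

1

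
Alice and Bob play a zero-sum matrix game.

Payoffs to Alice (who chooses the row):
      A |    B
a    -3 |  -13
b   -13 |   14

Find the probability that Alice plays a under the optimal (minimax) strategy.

Row minima are -13 and -13, so Alice's maximin is -13; column maxima are -3 and 14, so Bob's minimax is -3. These differ, so the equilibrium is in mixed strategies.
Let Alice play a with probability p. Bob is indifferent when −3p − 13(1−p) = −13p + 14(1−p), giving p = 27/37.

27/37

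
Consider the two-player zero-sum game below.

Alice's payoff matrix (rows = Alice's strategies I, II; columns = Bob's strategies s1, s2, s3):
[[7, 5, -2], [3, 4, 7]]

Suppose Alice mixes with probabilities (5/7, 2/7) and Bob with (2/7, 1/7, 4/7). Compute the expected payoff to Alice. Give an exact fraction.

Against (2/7, 1/7, 4/7), each row's expected payoff is I: 11/7; II: 38/7.
Taking the (5/7, 2/7)-weighted average: (5/7)·(11/7) + (2/7)·(38/7) = 131/49.

131/49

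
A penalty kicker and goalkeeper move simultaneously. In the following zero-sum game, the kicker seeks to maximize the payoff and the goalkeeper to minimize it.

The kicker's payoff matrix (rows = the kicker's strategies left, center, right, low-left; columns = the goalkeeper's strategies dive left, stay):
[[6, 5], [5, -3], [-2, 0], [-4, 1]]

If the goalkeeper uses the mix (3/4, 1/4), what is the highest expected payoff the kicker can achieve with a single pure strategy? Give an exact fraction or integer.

23/4

left: (6)·(3/4) + (5)·(1/4) = 23/4.
center: (5)·(3/4) + (-3)·(1/4) = 3.
right: (-2)·(3/4) + (0)·(1/4) = -3/2.
low-left: (-4)·(3/4) + (1)·(1/4) = -11/4.
The best pure response is left with expected payoff 23/4.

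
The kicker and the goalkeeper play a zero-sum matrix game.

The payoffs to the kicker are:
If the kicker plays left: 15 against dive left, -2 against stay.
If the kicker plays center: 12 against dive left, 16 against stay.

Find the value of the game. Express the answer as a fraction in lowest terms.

Row minima are -2 and 12, so the kicker's maximin is 12; column maxima are 15 and 16, so the goalkeeper's minimax is 15. These differ, so the equilibrium is in mixed strategies.
Let the kicker play left with probability p. The goalkeeper is indifferent when 15p + 12(1−p) = −2p + 16(1−p), giving p = 4/21.
Let the goalkeeper play dive left with probability q. The kicker is indifferent when 15q − 2(1−q) = 12q + 16(1−q), giving q = 6/7.
The value is 15·(6/7) + (-2)·(1/7) = 88/7.

88/7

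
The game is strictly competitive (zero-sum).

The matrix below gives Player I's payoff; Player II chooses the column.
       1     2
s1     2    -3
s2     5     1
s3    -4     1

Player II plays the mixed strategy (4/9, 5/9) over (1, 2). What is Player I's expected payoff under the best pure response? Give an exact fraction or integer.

25/9

s1: (2)·(4/9) + (-3)·(5/9) = -7/9.
s2: (5)·(4/9) + (1)·(5/9) = 25/9.
s3: (-4)·(4/9) + (1)·(5/9) = -11/9.
The best pure response is s2 with expected payoff 25/9.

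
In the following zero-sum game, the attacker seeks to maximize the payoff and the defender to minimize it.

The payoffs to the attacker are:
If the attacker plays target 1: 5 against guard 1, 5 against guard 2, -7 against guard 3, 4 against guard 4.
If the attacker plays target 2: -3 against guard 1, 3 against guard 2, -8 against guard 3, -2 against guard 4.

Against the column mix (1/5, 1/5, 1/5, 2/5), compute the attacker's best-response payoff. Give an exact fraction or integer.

11/5

target 1: (5)·(1/5) + (5)·(1/5) + (-7)·(1/5) + (4)·(2/5) = 11/5.
target 2: (-3)·(1/5) + (3)·(1/5) + (-8)·(1/5) + (-2)·(2/5) = -12/5.
The best pure response is target 1 with expected payoff 11/5.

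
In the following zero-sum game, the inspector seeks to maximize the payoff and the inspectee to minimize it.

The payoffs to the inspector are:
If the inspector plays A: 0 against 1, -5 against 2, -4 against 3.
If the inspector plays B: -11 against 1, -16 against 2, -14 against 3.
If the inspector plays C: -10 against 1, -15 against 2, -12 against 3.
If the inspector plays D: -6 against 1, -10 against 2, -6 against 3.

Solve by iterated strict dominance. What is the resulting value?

Column 3 is strictly dominated by 2 for the inspectee (-5<-4, -16<-14, -15<-12, -10<-6); eliminate 3.
Row B is strictly dominated by row A (0>-11, -5>-16); eliminate B.
Row C is strictly dominated by row A (0>-10, -5>-15); eliminate C.
Row D is strictly dominated by row A (0>-6, -5>-10); eliminate D.
Column 1 is strictly dominated by 2 for the inspectee (-5<0); eliminate 1.
Only (A, 2) remains, with payoff -5.

-5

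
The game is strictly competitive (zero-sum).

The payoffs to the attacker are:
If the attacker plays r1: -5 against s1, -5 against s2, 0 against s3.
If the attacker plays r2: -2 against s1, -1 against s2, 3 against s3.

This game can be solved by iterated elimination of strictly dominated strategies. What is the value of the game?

-2

Row r1 is strictly dominated by row r2 (-2>-5, -1>-5, 3>0); eliminate r1.
Column s3 is strictly dominated by s1 for the defender (-2<3); eliminate s3.
Column s2 is strictly dominated by s1 for the defender (-2<-1); eliminate s2.
Only (r2, s1) remains, with payoff -2.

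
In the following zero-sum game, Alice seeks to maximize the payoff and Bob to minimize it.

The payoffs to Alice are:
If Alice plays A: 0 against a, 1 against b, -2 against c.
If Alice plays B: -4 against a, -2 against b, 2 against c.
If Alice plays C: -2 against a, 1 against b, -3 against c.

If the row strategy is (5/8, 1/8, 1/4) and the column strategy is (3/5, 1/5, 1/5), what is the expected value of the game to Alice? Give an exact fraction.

-33/40

Against (3/5, 1/5, 1/5), each row's expected payoff is A: -1/5; B: -12/5; C: -8/5.
Taking the (5/8, 1/8, 1/4)-weighted average: (5/8)·(-1/5) + (1/8)·(-12/5) + (1/4)·(-8/5) = -33/40.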